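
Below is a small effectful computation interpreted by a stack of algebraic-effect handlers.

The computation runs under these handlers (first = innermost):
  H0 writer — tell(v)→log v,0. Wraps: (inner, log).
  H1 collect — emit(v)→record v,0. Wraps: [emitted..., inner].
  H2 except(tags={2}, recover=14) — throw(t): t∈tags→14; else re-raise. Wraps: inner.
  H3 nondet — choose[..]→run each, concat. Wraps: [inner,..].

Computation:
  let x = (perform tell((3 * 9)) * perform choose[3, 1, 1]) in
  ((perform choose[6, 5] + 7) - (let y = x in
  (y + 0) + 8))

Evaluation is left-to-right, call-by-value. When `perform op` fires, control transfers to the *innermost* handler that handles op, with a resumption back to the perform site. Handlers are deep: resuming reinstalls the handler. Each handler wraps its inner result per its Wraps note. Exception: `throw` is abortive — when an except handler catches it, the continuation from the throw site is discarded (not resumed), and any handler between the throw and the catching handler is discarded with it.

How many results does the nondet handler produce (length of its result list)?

Answer: 6

Evaluation trace:
tell(27) @ H0 ⇒ log+=27
choose[3, 1, 1] @ H3
  branch[0] choose=3:
    choose[6, 5] @ H3
      branch[0] choose=6:
        H0 returns (5, (27))
        H1 returns [(5, (27))]
        H2 returns [(5, (27))]
        H3 returns [[(5, (27))]]
      branch[1] choose=5:
        H0 returns (4, (27))
        H1 returns [(4, (27))]
        H2 returns [(4, (27))]
        H3 returns [[(4, (27))]]
  branch[1] choose=1:
    choose[6, 5] @ H3
      branch[0] choose=6:
        H0 returns (5, (27))
        H1 returns [(5, (27))]
        H2 returns [(5, (27))]
        H3 returns [[(5, (27))]]
      branch[1] choose=5:
        H0 returns (4, (27))
        H1 returns [(4, (27))]
        H2 returns [(4, (27))]
        H3 returns [[(4, (27))]]
  branch[2] choose=1:
    choose[6, 5] @ H3
      branch[0] choose=6:
        H0 returns (5, (27))
        H1 returns [(5, (27))]
        H2 returns [(5, (27))]
        H3 returns [[(5, (27))]]
      branch[1] choose=5:
        H0 returns (4, (27))
        H1 returns [(4, (27))]
        H2 returns [(4, (27))]
        H3 returns [[(4, (27))]]
= [[(5, (27))], [(4, (27))], [(5, (27))], [(4, (27))], [(5, (27))], [(4, (27))]]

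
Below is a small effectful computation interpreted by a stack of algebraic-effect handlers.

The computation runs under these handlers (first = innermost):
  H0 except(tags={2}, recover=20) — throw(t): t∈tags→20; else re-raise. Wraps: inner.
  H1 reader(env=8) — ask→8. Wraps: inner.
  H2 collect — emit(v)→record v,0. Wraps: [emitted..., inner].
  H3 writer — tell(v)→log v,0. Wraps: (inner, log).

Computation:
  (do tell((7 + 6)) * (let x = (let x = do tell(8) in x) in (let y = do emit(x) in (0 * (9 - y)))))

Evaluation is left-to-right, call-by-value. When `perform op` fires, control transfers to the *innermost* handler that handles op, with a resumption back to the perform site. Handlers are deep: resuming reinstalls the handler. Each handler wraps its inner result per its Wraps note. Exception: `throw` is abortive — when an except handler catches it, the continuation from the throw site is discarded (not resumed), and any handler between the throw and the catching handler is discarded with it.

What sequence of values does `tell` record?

Step-by-step:
tell(13) @ H3 ⇒ log+=13
tell(8) @ H3 ⇒ log+=8
emit(0) @ H2 ⇒ out+=0
H0 returns 0
H1 returns 0
H2 returns [0, 0]
H3 returns ([0, 0], (13, 8))
= ([0, 0], (13, 8))

Answer: (13, 8)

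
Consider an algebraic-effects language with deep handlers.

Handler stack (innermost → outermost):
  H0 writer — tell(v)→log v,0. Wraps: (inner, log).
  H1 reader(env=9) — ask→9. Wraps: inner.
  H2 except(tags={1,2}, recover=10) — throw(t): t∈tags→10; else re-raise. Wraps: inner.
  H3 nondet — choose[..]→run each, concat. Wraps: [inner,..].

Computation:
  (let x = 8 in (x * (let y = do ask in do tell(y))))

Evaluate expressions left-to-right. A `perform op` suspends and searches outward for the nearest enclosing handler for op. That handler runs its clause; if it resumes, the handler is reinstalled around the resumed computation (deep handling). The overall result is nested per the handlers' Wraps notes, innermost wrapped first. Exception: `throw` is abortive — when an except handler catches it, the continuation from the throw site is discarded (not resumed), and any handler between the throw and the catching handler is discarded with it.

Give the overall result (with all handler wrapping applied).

Answer: [(0, (9))]

Step-by-step:
ask @ H1 ⇒ 9
tell(9) @ H0 ⇒ log+=9
H0 returns (0, (9))
H1 returns (0, (9))
H2 returns (0, (9))
H3 returns [(0, (9))]
= [(0, (9))]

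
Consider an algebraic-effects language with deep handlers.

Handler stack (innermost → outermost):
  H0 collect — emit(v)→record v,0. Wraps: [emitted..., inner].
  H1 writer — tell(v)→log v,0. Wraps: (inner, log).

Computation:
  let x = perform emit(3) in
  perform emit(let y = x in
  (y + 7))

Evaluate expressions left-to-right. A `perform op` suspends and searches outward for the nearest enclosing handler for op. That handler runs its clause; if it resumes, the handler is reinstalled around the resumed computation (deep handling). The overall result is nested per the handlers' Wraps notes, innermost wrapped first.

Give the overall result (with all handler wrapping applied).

Evaluation trace:
emit(3) @ H0 ⇒ out+=3
emit(7) @ H0 ⇒ out+=7
H0 returns [3, 7, 0]
H1 returns ([3, 7, 0], ())
= ([3, 7, 0], ())

Answer: ([3, 7, 0], ())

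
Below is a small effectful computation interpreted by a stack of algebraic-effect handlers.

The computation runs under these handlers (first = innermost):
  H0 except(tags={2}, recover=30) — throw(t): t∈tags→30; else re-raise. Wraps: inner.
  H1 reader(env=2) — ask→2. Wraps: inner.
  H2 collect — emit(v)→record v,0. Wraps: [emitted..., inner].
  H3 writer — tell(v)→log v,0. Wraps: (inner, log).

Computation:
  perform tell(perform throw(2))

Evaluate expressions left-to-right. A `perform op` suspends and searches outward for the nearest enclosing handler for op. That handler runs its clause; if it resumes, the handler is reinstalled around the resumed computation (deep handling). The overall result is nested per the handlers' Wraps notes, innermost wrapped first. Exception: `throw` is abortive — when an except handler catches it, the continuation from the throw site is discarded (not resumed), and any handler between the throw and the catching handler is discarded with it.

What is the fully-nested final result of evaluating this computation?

Evaluation trace:
throw(2) @ H0 caught ⇒ 30
H1 returns 30
H2 returns [30]
H3 returns ([30], ())
= ([30], ())

Answer: ([30], ())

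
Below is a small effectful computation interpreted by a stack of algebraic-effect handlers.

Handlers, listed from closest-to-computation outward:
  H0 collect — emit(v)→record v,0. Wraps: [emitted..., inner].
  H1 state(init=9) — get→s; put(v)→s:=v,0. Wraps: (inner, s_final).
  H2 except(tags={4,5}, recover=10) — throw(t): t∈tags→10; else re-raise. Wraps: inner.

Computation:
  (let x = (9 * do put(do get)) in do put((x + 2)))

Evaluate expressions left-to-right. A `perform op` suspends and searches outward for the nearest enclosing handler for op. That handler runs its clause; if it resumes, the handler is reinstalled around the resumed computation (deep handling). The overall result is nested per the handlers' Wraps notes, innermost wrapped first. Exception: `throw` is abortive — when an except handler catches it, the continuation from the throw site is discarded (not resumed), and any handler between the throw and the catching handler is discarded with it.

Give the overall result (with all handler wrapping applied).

Answer: ([0], 2)

Step-by-step:
get @ H1 ⇒ 9
put(9) @ H1 ⇒ s:=9
put(2) @ H1 ⇒ s:=2
H0 returns [0]
H1 returns ([0], 2)
H2 returns ([0], 2)
= ([0], 2)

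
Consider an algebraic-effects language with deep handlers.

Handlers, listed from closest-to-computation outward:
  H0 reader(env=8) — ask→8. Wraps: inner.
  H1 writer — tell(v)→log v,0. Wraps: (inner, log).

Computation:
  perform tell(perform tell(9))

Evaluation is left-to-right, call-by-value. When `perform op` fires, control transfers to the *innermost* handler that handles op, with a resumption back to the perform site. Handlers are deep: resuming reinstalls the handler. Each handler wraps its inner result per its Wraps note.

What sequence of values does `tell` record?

Step-by-step:
tell(9) @ H1 ⇒ log+=9
tell(0) @ H1 ⇒ log+=0
H0 returns 0
H1 returns (0, (9, 0))
= (0, (9, 0))

Answer: (9, 0)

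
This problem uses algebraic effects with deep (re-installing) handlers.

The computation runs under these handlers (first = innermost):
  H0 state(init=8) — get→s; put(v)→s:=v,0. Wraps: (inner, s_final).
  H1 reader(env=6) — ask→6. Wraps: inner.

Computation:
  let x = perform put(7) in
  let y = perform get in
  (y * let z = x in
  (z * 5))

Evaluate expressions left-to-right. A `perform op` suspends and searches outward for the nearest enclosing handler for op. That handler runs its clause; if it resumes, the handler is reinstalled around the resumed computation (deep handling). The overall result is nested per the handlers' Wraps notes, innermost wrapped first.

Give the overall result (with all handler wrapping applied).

Working:
put(7) @ H0 ⇒ s:=7
get @ H0 ⇒ 7
H0 returns (0, 7)
H1 returns (0, 7)
= (0, 7)

Answer: (0, 7)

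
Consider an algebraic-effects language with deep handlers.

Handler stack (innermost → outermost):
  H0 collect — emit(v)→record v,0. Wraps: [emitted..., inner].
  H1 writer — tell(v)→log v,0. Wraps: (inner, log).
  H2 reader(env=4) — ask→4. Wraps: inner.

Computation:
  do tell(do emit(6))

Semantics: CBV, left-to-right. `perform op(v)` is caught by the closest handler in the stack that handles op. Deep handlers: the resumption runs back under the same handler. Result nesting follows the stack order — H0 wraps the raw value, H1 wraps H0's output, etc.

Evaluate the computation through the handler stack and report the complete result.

Answer: ([6, 0], (0))

Working:
emit(6) @ H0 ⇒ out+=6
tell(0) @ H1 ⇒ log+=0
H0 returns [6, 0]
H1 returns ([6, 0], (0))
H2 returns ([6, 0], (0))
= ([6, 0], (0))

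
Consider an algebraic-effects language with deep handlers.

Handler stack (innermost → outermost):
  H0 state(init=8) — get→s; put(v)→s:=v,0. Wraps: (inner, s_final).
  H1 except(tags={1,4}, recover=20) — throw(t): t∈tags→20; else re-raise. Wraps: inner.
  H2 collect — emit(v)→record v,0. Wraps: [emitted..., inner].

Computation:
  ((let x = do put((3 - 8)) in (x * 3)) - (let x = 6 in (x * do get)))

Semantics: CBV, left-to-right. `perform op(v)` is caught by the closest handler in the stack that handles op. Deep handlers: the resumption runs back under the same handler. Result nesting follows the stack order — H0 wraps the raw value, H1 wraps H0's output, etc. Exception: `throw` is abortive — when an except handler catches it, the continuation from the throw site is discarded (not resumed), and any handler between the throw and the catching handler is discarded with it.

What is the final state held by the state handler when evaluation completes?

Answer: -5

Working:
put(-5) @ H0 ⇒ s:=-5
get @ H0 ⇒ -5
H0 returns (30, -5)
H1 returns (30, -5)
H2 returns [(30, -5)]
= [(30, -5)]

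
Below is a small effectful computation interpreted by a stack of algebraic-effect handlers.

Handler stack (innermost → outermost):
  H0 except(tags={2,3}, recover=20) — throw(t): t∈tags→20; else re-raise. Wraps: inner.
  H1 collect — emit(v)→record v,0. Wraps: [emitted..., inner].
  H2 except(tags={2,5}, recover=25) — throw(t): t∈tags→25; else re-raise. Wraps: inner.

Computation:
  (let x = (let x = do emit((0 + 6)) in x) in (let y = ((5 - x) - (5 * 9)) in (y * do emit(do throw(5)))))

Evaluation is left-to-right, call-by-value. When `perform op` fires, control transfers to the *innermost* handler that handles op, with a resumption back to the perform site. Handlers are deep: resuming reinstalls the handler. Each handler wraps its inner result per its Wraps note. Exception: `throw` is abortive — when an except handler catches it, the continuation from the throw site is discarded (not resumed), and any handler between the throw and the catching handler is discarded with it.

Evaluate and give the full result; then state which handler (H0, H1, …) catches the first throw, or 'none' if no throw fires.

Working:
emit(6) @ H1 ⇒ out+=6
throw(5) @ H0 re-raised
throw(5) @ H2 caught ⇒ 25
= 25

Answer: 25 ; first throw caught by: H2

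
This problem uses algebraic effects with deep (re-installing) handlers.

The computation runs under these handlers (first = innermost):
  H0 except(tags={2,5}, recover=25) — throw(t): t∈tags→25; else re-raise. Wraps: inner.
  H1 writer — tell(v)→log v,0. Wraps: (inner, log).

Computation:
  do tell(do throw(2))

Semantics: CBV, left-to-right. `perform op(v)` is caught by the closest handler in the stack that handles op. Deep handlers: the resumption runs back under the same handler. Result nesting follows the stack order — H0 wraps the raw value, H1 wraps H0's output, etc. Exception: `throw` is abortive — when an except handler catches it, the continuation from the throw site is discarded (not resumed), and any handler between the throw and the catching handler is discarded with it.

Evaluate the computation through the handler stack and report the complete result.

Step-by-step:
throw(2) @ H0 caught ⇒ 25
H1 returns (25, ())
= (25, ())

Answer: (25, ())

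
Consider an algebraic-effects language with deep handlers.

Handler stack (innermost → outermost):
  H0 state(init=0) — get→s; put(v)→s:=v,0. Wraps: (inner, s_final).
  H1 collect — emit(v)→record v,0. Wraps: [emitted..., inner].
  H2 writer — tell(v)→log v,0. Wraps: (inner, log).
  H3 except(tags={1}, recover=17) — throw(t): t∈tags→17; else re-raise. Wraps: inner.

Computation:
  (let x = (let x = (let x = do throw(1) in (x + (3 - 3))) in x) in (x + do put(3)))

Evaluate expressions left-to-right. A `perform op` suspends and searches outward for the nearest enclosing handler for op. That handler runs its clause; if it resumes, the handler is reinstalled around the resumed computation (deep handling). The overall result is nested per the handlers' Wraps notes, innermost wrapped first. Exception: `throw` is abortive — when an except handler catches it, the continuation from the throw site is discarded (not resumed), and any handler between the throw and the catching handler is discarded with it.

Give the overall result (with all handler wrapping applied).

Answer: 17

Evaluation trace:
throw(1) @ H3 caught ⇒ 17
= 17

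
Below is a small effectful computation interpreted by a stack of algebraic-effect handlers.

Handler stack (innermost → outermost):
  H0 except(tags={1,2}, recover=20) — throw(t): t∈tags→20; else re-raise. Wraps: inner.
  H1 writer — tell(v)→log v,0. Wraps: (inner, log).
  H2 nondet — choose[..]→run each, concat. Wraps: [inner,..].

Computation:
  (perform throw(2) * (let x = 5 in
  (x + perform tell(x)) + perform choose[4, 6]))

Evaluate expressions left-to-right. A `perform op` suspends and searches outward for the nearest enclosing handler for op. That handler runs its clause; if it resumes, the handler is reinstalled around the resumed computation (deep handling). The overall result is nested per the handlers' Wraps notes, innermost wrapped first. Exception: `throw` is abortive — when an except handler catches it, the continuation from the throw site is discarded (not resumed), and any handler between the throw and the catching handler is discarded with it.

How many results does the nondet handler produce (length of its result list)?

Answer: 1

Evaluation trace:
throw(2) @ H0 caught ⇒ 20
H1 returns (20, ())
H2 returns [(20, ())]
= [(20, ())]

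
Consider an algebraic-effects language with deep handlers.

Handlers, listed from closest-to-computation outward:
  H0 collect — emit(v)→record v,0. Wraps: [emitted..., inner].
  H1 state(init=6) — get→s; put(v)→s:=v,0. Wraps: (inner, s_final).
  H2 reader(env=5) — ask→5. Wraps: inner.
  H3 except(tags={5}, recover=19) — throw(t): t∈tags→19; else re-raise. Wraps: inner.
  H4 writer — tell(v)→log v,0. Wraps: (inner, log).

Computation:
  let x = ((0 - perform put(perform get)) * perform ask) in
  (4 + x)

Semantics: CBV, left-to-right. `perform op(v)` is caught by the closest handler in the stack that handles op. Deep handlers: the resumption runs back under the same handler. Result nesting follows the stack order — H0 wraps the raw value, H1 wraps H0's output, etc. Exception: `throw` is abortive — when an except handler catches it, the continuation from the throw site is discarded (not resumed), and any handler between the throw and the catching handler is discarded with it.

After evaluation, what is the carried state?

Step-by-step:
get @ H1 ⇒ 6
put(6) @ H1 ⇒ s:=6
ask @ H2 ⇒ 5
H0 returns [4]
H1 returns ([4], 6)
H2 returns ([4], 6)
H3 returns ([4], 6)
H4 returns (([4], 6), ())
= (([4], 6), ())

Answer: 6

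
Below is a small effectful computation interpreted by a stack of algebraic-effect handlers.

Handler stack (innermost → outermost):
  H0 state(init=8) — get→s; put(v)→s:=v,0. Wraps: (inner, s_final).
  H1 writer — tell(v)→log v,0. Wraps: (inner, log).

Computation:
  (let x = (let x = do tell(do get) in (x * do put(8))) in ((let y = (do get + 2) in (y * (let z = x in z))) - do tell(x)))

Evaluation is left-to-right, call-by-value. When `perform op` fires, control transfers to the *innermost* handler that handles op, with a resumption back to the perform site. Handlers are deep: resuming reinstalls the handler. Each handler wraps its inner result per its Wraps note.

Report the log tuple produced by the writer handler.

Step-by-step:
get @ H0 ⇒ 8
tell(8) @ H1 ⇒ log+=8
put(8) @ H0 ⇒ s:=8
get @ H0 ⇒ 8
tell(0) @ H1 ⇒ log+=0
H0 returns (0, 8)
H1 returns ((0, 8), (8, 0))
= ((0, 8), (8, 0))

Answer: (8, 0)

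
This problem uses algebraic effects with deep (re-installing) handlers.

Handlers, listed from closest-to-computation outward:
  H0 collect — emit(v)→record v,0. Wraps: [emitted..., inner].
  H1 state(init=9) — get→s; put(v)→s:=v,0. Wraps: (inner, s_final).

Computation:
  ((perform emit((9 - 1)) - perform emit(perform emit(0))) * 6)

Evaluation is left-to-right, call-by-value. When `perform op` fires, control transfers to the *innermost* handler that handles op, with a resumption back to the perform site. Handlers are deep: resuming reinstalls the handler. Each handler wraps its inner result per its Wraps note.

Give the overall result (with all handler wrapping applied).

Answer: ([8, 0, 0, 0], 9)

Step-by-step:
emit(8) @ H0 ⇒ out+=8
emit(0) @ H0 ⇒ out+=0
emit(0) @ H0 ⇒ out+=0
H0 returns [8, 0, 0, 0]
H1 returns ([8, 0, 0, 0], 9)
= ([8, 0, 0, 0], 9)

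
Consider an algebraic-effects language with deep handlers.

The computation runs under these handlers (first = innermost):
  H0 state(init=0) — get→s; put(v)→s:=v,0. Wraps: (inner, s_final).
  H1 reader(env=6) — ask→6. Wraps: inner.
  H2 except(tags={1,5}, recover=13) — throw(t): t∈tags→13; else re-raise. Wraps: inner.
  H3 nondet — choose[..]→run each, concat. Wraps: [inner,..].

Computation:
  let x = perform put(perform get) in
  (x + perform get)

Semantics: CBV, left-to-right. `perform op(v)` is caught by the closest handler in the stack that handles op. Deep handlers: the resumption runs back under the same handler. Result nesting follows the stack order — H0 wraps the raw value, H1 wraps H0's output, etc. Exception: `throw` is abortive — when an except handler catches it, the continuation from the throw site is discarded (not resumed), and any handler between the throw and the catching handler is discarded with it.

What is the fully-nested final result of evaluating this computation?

Evaluation trace:
get @ H0 ⇒ 0
put(0) @ H0 ⇒ s:=0
get @ H0 ⇒ 0
H0 returns (0, 0)
H1 returns (0, 0)
H2 returns (0, 0)
H3 returns [(0, 0)]
= [(0, 0)]

Answer: [(0, 0)]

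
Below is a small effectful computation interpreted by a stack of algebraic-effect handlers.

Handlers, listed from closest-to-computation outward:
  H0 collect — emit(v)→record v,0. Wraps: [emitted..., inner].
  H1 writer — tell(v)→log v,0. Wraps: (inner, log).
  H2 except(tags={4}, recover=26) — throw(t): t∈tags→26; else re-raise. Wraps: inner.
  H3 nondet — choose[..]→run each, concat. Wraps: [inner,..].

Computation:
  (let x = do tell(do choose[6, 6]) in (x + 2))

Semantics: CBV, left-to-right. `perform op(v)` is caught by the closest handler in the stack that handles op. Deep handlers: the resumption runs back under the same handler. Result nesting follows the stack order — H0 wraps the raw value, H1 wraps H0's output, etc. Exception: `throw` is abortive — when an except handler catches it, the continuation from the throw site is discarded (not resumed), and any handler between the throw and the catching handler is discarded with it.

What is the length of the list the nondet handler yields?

Answer: 2

Working:
choose[6, 6] @ H3
  branch[0] choose=6:
    tell(6) @ H1 ⇒ log+=6
    H0 returns [2]
    H1 returns ([2], (6))
    H2 returns ([2], (6))
    H3 returns [([2], (6))]
  branch[1] choose=6:
    tell(6) @ H1 ⇒ log+=6
    H0 returns [2]
    H1 returns ([2], (6))
    H2 returns ([2], (6))
    H3 returns [([2], (6))]
= [([2], (6)), ([2], (6))]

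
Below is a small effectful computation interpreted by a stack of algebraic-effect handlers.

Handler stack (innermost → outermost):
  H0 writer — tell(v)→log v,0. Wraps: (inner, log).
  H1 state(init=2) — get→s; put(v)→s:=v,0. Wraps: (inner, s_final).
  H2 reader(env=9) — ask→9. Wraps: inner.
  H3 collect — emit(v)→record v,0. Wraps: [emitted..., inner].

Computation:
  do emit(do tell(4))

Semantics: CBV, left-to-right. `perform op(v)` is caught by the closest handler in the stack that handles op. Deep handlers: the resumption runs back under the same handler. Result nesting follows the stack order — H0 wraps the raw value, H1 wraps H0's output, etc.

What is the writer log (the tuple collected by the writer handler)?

Answer: (4)

Working:
tell(4) @ H0 ⇒ log+=4
emit(0) @ H3 ⇒ out+=0
H0 returns (0, (4))
H1 returns ((0, (4)), 2)
H2 returns ((0, (4)), 2)
H3 returns [0, ((0, (4)), 2)]
= [0, ((0, (4)), 2)]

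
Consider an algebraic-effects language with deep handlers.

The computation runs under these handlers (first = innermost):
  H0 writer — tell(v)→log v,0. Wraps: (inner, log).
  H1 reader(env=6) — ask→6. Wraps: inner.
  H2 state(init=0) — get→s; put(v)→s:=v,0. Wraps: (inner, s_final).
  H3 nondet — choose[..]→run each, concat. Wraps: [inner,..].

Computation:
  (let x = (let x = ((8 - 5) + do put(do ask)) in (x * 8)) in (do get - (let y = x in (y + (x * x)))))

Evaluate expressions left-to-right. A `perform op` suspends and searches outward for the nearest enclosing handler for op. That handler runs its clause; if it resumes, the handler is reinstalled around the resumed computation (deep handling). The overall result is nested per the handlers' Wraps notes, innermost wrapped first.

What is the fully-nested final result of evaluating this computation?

Step-by-step:
ask @ H1 ⇒ 6
put(6) @ H2 ⇒ s:=6
get @ H2 ⇒ 6
H0 returns (-594, ())
H1 returns (-594, ())
H2 returns ((-594, ()), 6)
H3 returns [((-594, ()), 6)]
= [((-594, ()), 6)]

Answer: [((-594, ()), 6)]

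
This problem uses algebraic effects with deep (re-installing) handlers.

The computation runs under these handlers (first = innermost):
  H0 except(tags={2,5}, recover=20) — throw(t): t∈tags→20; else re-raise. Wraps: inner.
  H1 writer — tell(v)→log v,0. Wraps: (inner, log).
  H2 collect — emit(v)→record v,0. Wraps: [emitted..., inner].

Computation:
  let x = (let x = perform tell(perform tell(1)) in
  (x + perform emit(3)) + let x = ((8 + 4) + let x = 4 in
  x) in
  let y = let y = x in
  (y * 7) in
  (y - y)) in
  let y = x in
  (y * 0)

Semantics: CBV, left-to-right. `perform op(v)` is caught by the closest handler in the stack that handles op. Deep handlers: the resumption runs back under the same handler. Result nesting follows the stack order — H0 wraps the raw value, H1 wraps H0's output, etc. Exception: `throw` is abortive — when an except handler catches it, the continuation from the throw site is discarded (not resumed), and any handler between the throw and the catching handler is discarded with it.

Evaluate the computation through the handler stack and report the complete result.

Working:
tell(1) @ H1 ⇒ log+=1
tell(0) @ H1 ⇒ log+=0
emit(3) @ H2 ⇒ out+=3
H0 returns 0
H1 returns (0, (1, 0))
H2 returns [3, (0, (1, 0))]
= [3, (0, (1, 0))]

Answer: [3, (0, (1, 0))]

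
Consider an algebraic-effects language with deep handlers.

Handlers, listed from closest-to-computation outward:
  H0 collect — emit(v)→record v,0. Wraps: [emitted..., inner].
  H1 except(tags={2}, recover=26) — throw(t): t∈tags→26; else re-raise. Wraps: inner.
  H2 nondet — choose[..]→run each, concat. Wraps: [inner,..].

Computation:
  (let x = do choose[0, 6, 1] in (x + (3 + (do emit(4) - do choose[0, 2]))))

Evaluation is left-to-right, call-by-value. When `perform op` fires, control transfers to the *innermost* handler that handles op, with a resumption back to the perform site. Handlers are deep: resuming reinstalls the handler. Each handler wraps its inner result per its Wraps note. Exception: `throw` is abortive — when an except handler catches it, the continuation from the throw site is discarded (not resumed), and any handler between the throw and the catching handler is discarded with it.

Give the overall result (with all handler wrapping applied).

Answer: [[4, 3], [4, 1], [4, 9], [4, 7], [4, 4], [4, 2]]

Step-by-step:
choose[0, 6, 1] @ H2
  branch[0] choose=0:
    emit(4) @ H0 ⇒ out+=4
    choose[0, 2] @ H2
      branch[0] choose=0:
        H0 returns [4, 3]
        H1 returns [4, 3]
        H2 returns [[4, 3]]
      branch[1] choose=2:
        H0 returns [4, 1]
        H1 returns [4, 1]
        H2 returns [[4, 1]]
  branch[1] choose=6:
    emit(4) @ H0 ⇒ out+=4
    choose[0, 2] @ H2
      branch[0] choose=0:
        H0 returns [4, 9]
        H1 returns [4, 9]
        H2 returns [[4, 9]]
      branch[1] choose=2:
        H0 returns [4, 7]
        H1 returns [4, 7]
        H2 returns [[4, 7]]
  branch[2] choose=1:
    emit(4) @ H0 ⇒ out+=4
    choose[0, 2] @ H2
      branch[0] choose=0:
        H0 returns [4, 4]
        H1 returns [4, 4]
        H2 returns [[4, 4]]
      branch[1] choose=2:
        H0 returns [4, 2]
        H1 returns [4, 2]
        H2 returns [[4, 2]]
= [[4, 3], [4, 1], [4, 9], [4, 7], [4, 4], [4, 2]]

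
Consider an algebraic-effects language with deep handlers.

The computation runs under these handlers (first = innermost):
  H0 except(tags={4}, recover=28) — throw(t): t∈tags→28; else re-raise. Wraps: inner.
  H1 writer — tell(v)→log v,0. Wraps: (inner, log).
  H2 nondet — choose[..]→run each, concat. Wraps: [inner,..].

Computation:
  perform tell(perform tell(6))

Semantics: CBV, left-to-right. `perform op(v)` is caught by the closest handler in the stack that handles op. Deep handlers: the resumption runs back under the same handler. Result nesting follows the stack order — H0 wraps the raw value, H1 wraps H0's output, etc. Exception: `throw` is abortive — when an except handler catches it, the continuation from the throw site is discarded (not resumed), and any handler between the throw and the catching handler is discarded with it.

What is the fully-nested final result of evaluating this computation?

Step-by-step:
tell(6) @ H1 ⇒ log+=6
tell(0) @ H1 ⇒ log+=0
H0 returns 0
H1 returns (0, (6, 0))
H2 returns [(0, (6, 0))]
= [(0, (6, 0))]

Answer: [(0, (6, 0))]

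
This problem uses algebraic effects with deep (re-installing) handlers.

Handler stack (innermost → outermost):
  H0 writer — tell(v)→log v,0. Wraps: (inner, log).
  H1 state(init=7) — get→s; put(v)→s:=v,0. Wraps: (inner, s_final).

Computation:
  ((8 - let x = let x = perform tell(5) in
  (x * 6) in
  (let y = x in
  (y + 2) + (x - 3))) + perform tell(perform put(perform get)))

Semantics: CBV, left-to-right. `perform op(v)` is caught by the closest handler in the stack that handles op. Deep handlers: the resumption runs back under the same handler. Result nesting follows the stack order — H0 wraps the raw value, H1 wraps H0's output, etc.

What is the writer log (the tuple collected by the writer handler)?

Answer: (5, 0)

Working:
tell(5) @ H0 ⇒ log+=5
get @ H1 ⇒ 7
put(7) @ H1 ⇒ s:=7
tell(0) @ H0 ⇒ log+=0
H0 returns (9, (5, 0))
H1 returns ((9, (5, 0)), 7)
= ((9, (5, 0)), 7)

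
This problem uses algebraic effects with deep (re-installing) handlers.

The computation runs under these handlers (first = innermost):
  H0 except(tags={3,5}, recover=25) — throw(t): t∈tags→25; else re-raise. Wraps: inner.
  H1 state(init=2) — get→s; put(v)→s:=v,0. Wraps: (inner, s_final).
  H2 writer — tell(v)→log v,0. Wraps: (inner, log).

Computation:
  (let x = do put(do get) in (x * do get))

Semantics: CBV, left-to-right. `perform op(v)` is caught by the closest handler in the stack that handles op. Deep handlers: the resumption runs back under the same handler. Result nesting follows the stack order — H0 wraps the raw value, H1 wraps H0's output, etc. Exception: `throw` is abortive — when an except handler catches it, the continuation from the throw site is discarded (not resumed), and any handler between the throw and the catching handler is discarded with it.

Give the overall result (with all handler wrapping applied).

Answer: ((0, 2), ())

Step-by-step:
get @ H1 ⇒ 2
put(2) @ H1 ⇒ s:=2
get @ H1 ⇒ 2
H0 returns 0
H1 returns (0, 2)
H2 returns ((0, 2), ())
= ((0, 2), ())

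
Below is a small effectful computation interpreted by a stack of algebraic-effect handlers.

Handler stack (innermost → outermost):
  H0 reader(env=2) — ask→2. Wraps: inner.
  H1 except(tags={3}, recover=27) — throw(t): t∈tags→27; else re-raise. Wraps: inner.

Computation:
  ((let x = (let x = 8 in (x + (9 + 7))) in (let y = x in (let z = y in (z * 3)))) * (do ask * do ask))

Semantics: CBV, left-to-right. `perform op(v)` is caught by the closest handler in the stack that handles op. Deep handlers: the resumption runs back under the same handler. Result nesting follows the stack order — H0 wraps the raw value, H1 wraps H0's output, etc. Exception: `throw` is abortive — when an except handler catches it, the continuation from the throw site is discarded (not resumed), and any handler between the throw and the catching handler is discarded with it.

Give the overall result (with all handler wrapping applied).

Step-by-step:
ask @ H0 ⇒ 2
ask @ H0 ⇒ 2
H0 returns 288
H1 returns 288
= 288

Answer: 288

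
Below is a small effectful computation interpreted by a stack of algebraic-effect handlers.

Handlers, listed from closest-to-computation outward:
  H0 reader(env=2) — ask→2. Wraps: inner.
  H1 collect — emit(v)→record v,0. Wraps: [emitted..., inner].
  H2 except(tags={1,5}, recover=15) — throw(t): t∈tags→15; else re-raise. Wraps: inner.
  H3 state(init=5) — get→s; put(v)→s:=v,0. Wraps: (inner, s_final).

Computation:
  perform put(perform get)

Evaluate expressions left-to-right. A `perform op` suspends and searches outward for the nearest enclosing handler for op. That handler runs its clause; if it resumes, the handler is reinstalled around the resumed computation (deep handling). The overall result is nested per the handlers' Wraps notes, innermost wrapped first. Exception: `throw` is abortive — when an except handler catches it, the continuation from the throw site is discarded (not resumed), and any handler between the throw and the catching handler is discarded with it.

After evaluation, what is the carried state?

Working:
get @ H3 ⇒ 5
put(5) @ H3 ⇒ s:=5
H0 returns 0
H1 returns [0]
H2 returns [0]
H3 returns ([0], 5)
= ([0], 5)

Answer: 5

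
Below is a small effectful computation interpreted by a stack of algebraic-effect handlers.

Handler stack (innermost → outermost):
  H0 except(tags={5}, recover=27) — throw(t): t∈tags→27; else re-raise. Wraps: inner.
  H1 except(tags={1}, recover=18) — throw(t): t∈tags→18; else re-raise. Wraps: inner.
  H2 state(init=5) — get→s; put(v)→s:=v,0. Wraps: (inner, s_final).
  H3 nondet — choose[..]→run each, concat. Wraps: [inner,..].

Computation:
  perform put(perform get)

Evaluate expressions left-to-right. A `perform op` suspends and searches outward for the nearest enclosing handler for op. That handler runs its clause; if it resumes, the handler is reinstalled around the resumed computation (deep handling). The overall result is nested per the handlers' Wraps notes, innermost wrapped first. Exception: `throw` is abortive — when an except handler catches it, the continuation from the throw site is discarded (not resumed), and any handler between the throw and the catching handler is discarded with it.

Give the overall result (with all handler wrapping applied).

Step-by-step:
get @ H2 ⇒ 5
put(5) @ H2 ⇒ s:=5
H0 returns 0
H1 returns 0
H2 returns (0, 5)
H3 returns [(0, 5)]
= [(0, 5)]

Answer: [(0, 5)]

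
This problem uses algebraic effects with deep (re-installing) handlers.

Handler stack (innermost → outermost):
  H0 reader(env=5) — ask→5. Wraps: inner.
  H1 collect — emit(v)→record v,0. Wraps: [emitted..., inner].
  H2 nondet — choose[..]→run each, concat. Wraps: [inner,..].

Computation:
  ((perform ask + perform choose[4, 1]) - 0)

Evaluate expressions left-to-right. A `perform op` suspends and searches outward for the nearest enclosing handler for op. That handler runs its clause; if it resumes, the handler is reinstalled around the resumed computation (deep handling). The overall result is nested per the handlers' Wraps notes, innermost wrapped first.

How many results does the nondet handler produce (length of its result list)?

Answer: 2

Working:
ask @ H0 ⇒ 5
choose[4, 1] @ H2
  branch[0] choose=4:
    H0 returns 9
    H1 returns [9]
    H2 returns [[9]]
  branch[1] choose=1:
    H0 returns 6
    H1 returns [6]
    H2 returns [[6]]
= [[9], [6]]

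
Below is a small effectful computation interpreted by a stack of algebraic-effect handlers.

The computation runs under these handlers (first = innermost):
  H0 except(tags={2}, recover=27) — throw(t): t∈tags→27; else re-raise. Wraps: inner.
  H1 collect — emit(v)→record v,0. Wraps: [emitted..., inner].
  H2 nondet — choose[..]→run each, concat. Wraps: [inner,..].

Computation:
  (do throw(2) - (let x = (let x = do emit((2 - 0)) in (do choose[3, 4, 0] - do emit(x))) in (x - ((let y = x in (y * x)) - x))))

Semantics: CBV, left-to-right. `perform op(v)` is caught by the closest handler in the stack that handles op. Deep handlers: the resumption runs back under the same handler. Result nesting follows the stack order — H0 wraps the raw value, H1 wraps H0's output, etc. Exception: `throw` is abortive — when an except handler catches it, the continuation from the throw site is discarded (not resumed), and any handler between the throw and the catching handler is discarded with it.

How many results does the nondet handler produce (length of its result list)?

Evaluation trace:
throw(2) @ H0 caught ⇒ 27
H1 returns [27]
H2 returns [[27]]
= [[27]]

Answer: 1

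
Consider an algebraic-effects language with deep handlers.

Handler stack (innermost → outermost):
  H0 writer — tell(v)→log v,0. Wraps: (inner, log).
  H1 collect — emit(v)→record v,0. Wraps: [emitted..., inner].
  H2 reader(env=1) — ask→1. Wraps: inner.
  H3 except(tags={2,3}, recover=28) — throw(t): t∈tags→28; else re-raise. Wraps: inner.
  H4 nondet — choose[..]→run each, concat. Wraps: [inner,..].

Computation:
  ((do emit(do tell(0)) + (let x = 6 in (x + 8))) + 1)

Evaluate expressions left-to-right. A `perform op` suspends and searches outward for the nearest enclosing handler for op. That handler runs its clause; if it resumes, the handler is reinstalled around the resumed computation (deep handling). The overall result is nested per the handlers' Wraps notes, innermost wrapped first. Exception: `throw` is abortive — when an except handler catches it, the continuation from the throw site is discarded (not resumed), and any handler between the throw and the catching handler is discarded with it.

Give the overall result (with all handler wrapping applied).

Answer: [[0, (15, (0))]]

Working:
tell(0) @ H0 ⇒ log+=0
emit(0) @ H1 ⇒ out+=0
H0 returns (15, (0))
H1 returns [0, (15, (0))]
H2 returns [0, (15, (0))]
H3 returns [0, (15, (0))]
H4 returns [[0, (15, (0))]]
= [[0, (15, (0))]]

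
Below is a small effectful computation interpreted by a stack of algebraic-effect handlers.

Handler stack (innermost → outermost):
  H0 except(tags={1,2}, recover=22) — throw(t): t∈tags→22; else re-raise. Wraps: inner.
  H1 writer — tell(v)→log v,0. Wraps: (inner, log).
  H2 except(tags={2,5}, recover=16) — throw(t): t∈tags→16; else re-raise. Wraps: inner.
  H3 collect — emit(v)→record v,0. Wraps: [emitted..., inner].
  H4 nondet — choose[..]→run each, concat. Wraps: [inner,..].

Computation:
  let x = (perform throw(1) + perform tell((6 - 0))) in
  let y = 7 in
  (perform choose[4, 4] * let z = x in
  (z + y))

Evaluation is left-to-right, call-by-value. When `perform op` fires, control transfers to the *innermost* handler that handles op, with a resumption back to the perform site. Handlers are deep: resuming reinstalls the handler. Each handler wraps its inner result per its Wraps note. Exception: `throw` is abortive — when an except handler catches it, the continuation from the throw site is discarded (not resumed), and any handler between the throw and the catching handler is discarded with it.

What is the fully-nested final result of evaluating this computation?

Answer: [[(22, ())]]

Step-by-step:
throw(1) @ H0 caught ⇒ 22
H1 returns (22, ())
H2 returns (22, ())
H3 returns [(22, ())]
H4 returns [[(22, ())]]
= [[(22, ())]]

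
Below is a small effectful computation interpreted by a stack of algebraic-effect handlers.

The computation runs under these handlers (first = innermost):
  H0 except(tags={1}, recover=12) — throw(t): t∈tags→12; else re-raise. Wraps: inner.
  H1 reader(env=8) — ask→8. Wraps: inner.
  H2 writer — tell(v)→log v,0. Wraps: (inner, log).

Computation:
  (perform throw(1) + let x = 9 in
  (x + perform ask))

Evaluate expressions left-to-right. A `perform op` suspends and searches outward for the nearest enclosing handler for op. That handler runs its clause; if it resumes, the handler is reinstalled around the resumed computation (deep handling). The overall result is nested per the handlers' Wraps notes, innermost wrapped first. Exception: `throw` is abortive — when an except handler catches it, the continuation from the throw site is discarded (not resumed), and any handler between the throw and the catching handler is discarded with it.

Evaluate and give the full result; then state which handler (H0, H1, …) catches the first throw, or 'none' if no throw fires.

Answer: (12, ()) ; first throw caught by: H0

Evaluation trace:
throw(1) @ H0 caught ⇒ 12
H1 returns 12
H2 returns (12, ())
= (12, ())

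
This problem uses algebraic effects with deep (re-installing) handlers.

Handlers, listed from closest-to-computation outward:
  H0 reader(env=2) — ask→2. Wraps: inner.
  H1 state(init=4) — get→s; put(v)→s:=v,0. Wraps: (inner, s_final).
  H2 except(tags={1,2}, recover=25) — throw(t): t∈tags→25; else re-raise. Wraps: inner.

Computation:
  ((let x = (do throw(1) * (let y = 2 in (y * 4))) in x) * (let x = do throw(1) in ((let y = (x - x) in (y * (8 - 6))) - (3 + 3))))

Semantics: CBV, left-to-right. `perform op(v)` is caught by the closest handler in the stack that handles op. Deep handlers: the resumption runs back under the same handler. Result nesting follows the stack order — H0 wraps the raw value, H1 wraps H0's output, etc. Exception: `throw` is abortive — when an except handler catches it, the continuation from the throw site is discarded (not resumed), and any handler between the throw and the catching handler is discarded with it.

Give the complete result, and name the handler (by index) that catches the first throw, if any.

Answer: 25 ; first throw caught by: H2

Working:
throw(1) @ H2 caught ⇒ 25
= 25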